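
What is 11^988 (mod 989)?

441

11^1 ≡ 11 (mod 989)
11^2 ≡ 11^2 = 121 ≡ 121 (mod 989)
11^4 ≡ 121^2 = 14641 ≡ 795 (mod 989)
11^8 ≡ 795^2 = 632025 ≡ 54 (mod 989)
11^16 ≡ 54^2 = 2916 ≡ 938 (mod 989)
11^32 ≡ 938^2 = 879844 ≡ 623 (mod 989)
11^64 ≡ 623^2 = 388129 ≡ 441 (mod 989)
11^128 ≡ 441^2 = 194481 ≡ 637 (mod 989)
11^256 ≡ 637^2 = 405769 ≡ 279 (mod 989)
11^512 ≡ 279^2 = 77841 ≡ 699 (mod 989)
988 = 512 + 256 + 128 + 64 + 16 + 8 + 4 in binary powers of 2.
So 11^988 ≡ 699 · 279 · 637 · 441 · 938 · 54 · 795 ≡ 441 (mod 989).
Since 441 ≠ 1, base 11 is a Fermat witness: 989 is composite.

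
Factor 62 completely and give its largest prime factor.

62 = 2 · 31
31 is prime.
So 62 = 2 · 31; the largest prime factor is 31.

31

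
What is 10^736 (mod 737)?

23

10^1 ≡ 10 (mod 737)
10^2 ≡ 10^2 = 100 ≡ 100 (mod 737)
10^4 ≡ 100^2 = 10000 ≡ 419 (mod 737)
10^8 ≡ 419^2 = 175561 ≡ 155 (mod 737)
10^16 ≡ 155^2 = 24025 ≡ 441 (mod 737)
10^32 ≡ 441^2 = 194481 ≡ 650 (mod 737)
10^64 ≡ 650^2 = 422500 ≡ 199 (mod 737)
10^128 ≡ 199^2 = 39601 ≡ 540 (mod 737)
10^256 ≡ 540^2 = 291600 ≡ 485 (mod 737)
10^512 ≡ 485^2 = 235225 ≡ 122 (mod 737)
736 = 512 + 128 + 64 + 32 in binary powers of 2.
So 10^736 ≡ 122 · 540 · 199 · 650 ≡ 23 (mod 737).
Since 23 ≠ 1, base 10 is a Fermat witness: 737 is composite.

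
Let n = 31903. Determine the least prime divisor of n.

61

31903 is odd.
Digit sum 16, not divisible by 3.
Ends in 3: not divisible by 5.
7: 31903 = 7·4557 + 4
11: 31903 = 11·2900 + 3
13: 31903 = 13·2454 + 1
17: 31903 = 17·1876 + 11
19: 31903 = 19·1679 + 2
23: 31903 = 23·1387 + 2
29: 31903 = 29·1100 + 3
31: 31903 = 31·1029 + 4
37: 31903 = 37·862 + 9
41: 31903 = 41·778 + 5
43: 31903 = 43·741 + 40
47: 31903 = 47·678 + 37
53: 31903 = 53·601 + 50
59: 31903 = 59·540 + 43
61: 31903 = 61·523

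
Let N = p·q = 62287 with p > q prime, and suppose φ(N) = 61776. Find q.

199

φ(n) = (p−1)(q−1) = n − (p+q) + 1, so p + q = 62287 − 61776 + 1 = 512.
p and q are the roots of t² − 512t + 62287 = 0.
Discriminant: 512² − 4·62287 = 262144 − 249148 = 12996; √12996 = 114.
q = (512 − 114)/2 = 199, p = (512 + 114)/2 = 313.
Check: 199 · 313 = 62287.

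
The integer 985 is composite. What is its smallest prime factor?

985 is odd.
Digit sum 22, not divisible by 3.
Ends in 5: divisible by 5.

5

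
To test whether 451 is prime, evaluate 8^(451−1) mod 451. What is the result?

8^1 ≡ 8 (mod 451)
8^2 ≡ 8^2 = 64 ≡ 64 (mod 451)
8^4 ≡ 64^2 = 4096 ≡ 37 (mod 451)
8^8 ≡ 37^2 = 1369 ≡ 16 (mod 451)
8^16 ≡ 16^2 = 256 ≡ 256 (mod 451)
8^32 ≡ 256^2 = 65536 ≡ 141 (mod 451)
8^64 ≡ 141^2 = 19881 ≡ 37 (mod 451)
8^128 ≡ 37^2 = 1369 ≡ 16 (mod 451)
8^256 ≡ 16^2 = 256 ≡ 256 (mod 451)
450 = 256 + 128 + 64 + 2 in binary powers of 2.
So 8^450 ≡ 256 · 16 · 37 · 64 ≡ 122 (mod 451).
Since 122 ≠ 1, base 8 is a Fermat witness: 451 is composite.

122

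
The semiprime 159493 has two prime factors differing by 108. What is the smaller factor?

Since p = q + 108, we have 159493 = q(q + 108), so q² + 108q − 159493 = 0.
Discriminant: 108² + 4·159493 = 11664 + 637972 = 649636; √649636 = 806.
q = (−108 + 806)/2 = 349, and p = q + 108 = 457.
Check: 349 · 457 = 159493.

349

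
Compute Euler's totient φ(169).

Factor: 169 = 13^2.
φ(169) = 13^1·(13−1) = 156.

156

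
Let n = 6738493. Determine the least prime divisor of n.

6738493 is odd.
Digit sum 40, not divisible by 3.
Ends in 3: not divisible by 5.
7: 6738493 = 7·962641 + 6
11: 6738493 = 11·612590 + 3
13: 6738493 = 13·518345 + 8
17: 6738493 = 17·396381 + 16
19: 6738493 = 19·354657 + 10
23: 6738493 = 23·292977 + 22
29: 6738493 = 29·232361 + 24
31: 6738493 = 31·217370 + 23
37: 6738493 = 37·182121 + 16
41: 6738493 = 41·164353 + 20
43: 6738493 = 43·156709 + 6
47: 6738493 = 47·143372 + 9
53: 6738493 = 53·127141 + 20
59: 6738493 = 59·114211 + 44
61: 6738493 = 61·110467 + 6
67: 6738493 = 67·100574 + 35
71: 6738493 = 71·94908 + 25
73: 6738493 = 73·92308 + 9
79: 6738493 = 79·85297 + 30
83: 6738493 = 83·81186 + 55
89: 6738493 = 89·75713 + 36
97: 6738493 = 97·69469

97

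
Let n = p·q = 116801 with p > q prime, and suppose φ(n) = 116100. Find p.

φ(n) = (p−1)(q−1) = n − (p+q) + 1, so p + q = 116801 − 116100 + 1 = 702.
p and q are the roots of t² − 702t + 116801 = 0.
Discriminant: 702² − 4·116801 = 492804 − 467204 = 25600; √25600 = 160.
q = (702 − 160)/2 = 271, p = (702 + 160)/2 = 431.
Check: 271 · 431 = 116801.

431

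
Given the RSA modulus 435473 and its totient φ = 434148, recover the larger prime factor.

727

φ(n) = (p−1)(q−1) = n − (p+q) + 1, so p + q = 435473 − 434148 + 1 = 1326.
p and q are the roots of t² − 1326t + 435473 = 0.
Discriminant: 1326² − 4·435473 = 1758276 − 1741892 = 16384; √16384 = 128.
q = (1326 − 128)/2 = 599, p = (1326 + 128)/2 = 727.
Check: 599 · 727 = 435473.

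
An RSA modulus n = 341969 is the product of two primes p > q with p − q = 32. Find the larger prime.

Since p = q + 32, we have 341969 = q(q + 32), so q² + 32q − 341969 = 0.
Discriminant: 32² + 4·341969 = 1024 + 1367876 = 1368900; √1368900 = 1170.
q = (−32 + 1170)/2 = 569, and p = q + 32 = 601.
Check: 569 · 601 = 341969.

601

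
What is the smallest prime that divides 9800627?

9800627 is odd.
Digit sum 32, not divisible by 3.
Ends in 7: not divisible by 5.
7: 9800627 = 7·1400089 + 4
11: 9800627 = 11·890966 + 1
13: 9800627 = 13·753894 + 5
17: 9800627 = 17·576507 + 8
19: 9800627 = 19·515822 + 9
23: 9800627 = 23·426114 + 5
29: 9800627 = 29·337952 + 19
31: 9800627 = 31·316149 + 8
37: 9800627 = 37·264881 + 30
41: 9800627 = 41·239039 + 28
43: 9800627 = 43·227921 + 24
47: 9800627 = 47·208523 + 46
53: 9800627 = 53·184917 + 26
59: 9800627 = 59·166112 + 19
61: 9800627 = 61·160666 + 1
67: 9800627 = 67·146278 + 1
71: 9800627 = 71·138037

71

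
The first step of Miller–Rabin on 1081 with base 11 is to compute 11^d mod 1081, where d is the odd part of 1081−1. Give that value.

1009

1081 − 1 = 1080 = 2^3 · 135, so d = 135.
11^1 ≡ 11 (mod 1081)
11^2 ≡ 11^2 = 121 ≡ 121 (mod 1081)
11^4 ≡ 121^2 = 14641 ≡ 588 (mod 1081)
11^8 ≡ 588^2 = 345744 ≡ 905 (mod 1081)
11^16 ≡ 905^2 = 819025 ≡ 708 (mod 1081)
11^32 ≡ 708^2 = 501264 ≡ 761 (mod 1081)
11^64 ≡ 761^2 = 579121 ≡ 786 (mod 1081)
11^128 ≡ 786^2 = 617796 ≡ 545 (mod 1081)
135 = 128 + 4 + 2 + 1 in binary powers of 2.
So 11^135 ≡ 545 · 588 · 121 · 11 ≡ 1009 (mod 1081).
Squaring chain: 1009 → 860 → 196; never reaches −1, so base 11 is a Miller–Rabin witness that 1081 is composite.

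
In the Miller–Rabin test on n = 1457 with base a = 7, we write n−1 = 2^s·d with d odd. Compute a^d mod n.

1061

1457 − 1 = 1456 = 2^4 · 91, so d = 91.
7^1 ≡ 7 (mod 1457)
7^2 ≡ 7^2 = 49 ≡ 49 (mod 1457)
7^4 ≡ 49^2 = 2401 ≡ 944 (mod 1457)
7^8 ≡ 944^2 = 891136 ≡ 909 (mod 1457)
7^16 ≡ 909^2 = 826281 ≡ 162 (mod 1457)
7^32 ≡ 162^2 = 26244 ≡ 18 (mod 1457)
7^64 ≡ 18^2 = 324 ≡ 324 (mod 1457)
91 = 64 + 16 + 8 + 2 + 1 in binary powers of 2.
So 7^91 ≡ 324 · 162 · 909 · 49 · 7 ≡ 1061 (mod 1457).
Squaring chain: 1061 → 917 → 200 → 661; never reaches −1, so base 7 is a Miller–Rabin witness that 1457 is composite.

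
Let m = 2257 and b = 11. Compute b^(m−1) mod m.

1

11^1 ≡ 11 (mod 2257)
11^2 ≡ 11^2 = 121 ≡ 121 (mod 2257)
11^4 ≡ 121^2 = 14641 ≡ 1099 (mod 2257)
11^8 ≡ 1099^2 = 1207801 ≡ 306 (mod 2257)
11^16 ≡ 306^2 = 93636 ≡ 1099 (mod 2257)
11^32 ≡ 1099^2 = 1207801 ≡ 306 (mod 2257)
11^64 ≡ 306^2 = 93636 ≡ 1099 (mod 2257)
11^128 ≡ 1099^2 = 1207801 ≡ 306 (mod 2257)
11^256 ≡ 306^2 = 93636 ≡ 1099 (mod 2257)
11^512 ≡ 1099^2 = 1207801 ≡ 306 (mod 2257)
11^1024 ≡ 306^2 = 93636 ≡ 1099 (mod 2257)
11^2048 ≡ 1099^2 = 1207801 ≡ 306 (mod 2257)
2256 = 2048 + 128 + 64 + 16 in binary powers of 2.
So 11^2256 ≡ 306 · 306 · 1099 · 1099 ≡ 1 (mod 2257).
Since the result is 1, base 11 gives no evidence that 2257 is composite.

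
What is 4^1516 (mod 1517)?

1144

4^1 ≡ 4 (mod 1517)
4^2 ≡ 4^2 = 16 ≡ 16 (mod 1517)
4^4 ≡ 16^2 = 256 ≡ 256 (mod 1517)
4^8 ≡ 256^2 = 65536 ≡ 305 (mod 1517)
4^16 ≡ 305^2 = 93025 ≡ 488 (mod 1517)
4^32 ≡ 488^2 = 238144 ≡ 1492 (mod 1517)
4^64 ≡ 1492^2 = 2226064 ≡ 625 (mod 1517)
4^128 ≡ 625^2 = 390625 ≡ 756 (mod 1517)
4^256 ≡ 756^2 = 571536 ≡ 1144 (mod 1517)
4^512 ≡ 1144^2 = 1308736 ≡ 1082 (mod 1517)
4^1024 ≡ 1082^2 = 1170724 ≡ 1117 (mod 1517)
1516 = 1024 + 256 + 128 + 64 + 32 + 8 + 4 in binary powers of 2.
So 4^1516 ≡ 1117 · 1144 · 756 · 625 · 1492 · 305 · 256 ≡ 1144 (mod 1517).
Since 1144 ≠ 1, base 4 is a Fermat witness: 1517 is composite.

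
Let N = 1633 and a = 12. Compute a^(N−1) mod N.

12^1 ≡ 12 (mod 1633)
12^2 ≡ 12^2 = 144 ≡ 144 (mod 1633)
12^4 ≡ 144^2 = 20736 ≡ 1140 (mod 1633)
12^8 ≡ 1140^2 = 1299600 ≡ 1365 (mod 1633)
12^16 ≡ 1365^2 = 1863225 ≡ 1605 (mod 1633)
12^32 ≡ 1605^2 = 2576025 ≡ 784 (mod 1633)
12^64 ≡ 784^2 = 614656 ≡ 648 (mod 1633)
12^128 ≡ 648^2 = 419904 ≡ 223 (mod 1633)
12^256 ≡ 223^2 = 49729 ≡ 739 (mod 1633)
12^512 ≡ 739^2 = 546121 ≡ 699 (mod 1633)
12^1024 ≡ 699^2 = 488601 ≡ 334 (mod 1633)
1632 = 1024 + 512 + 64 + 32 in binary powers of 2.
So 12^1632 ≡ 334 · 699 · 648 · 784 ≡ 841 (mod 1633).
Since 841 ≠ 1, base 12 is a Fermat witness: 1633 is composite.

841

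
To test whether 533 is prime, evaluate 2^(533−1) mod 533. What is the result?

406

2^1 ≡ 2 (mod 533)
2^2 ≡ 2^2 = 4 ≡ 4 (mod 533)
2^4 ≡ 4^2 = 16 ≡ 16 (mod 533)
2^8 ≡ 16^2 = 256 ≡ 256 (mod 533)
2^16 ≡ 256^2 = 65536 ≡ 510 (mod 533)
2^32 ≡ 510^2 = 260100 ≡ 529 (mod 533)
2^64 ≡ 529^2 = 279841 ≡ 16 (mod 533)
2^128 ≡ 16^2 = 256 ≡ 256 (mod 533)
2^256 ≡ 256^2 = 65536 ≡ 510 (mod 533)
2^512 ≡ 510^2 = 260100 ≡ 529 (mod 533)
532 = 512 + 16 + 4 in binary powers of 2.
So 2^532 ≡ 529 · 510 · 16 ≡ 406 (mod 533).
Since 406 ≠ 1, base 2 is a Fermat witness: 533 is composite.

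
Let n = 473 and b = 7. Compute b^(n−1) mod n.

7^1 ≡ 7 (mod 473)
7^2 ≡ 7^2 = 49 ≡ 49 (mod 473)
7^4 ≡ 49^2 = 2401 ≡ 36 (mod 473)
7^8 ≡ 36^2 = 1296 ≡ 350 (mod 473)
7^16 ≡ 350^2 = 122500 ≡ 466 (mod 473)
7^32 ≡ 466^2 = 217156 ≡ 49 (mod 473)
7^64 ≡ 49^2 = 2401 ≡ 36 (mod 473)
7^128 ≡ 36^2 = 1296 ≡ 350 (mod 473)
7^256 ≡ 350^2 = 122500 ≡ 466 (mod 473)
472 = 256 + 128 + 64 + 16 + 8 in binary powers of 2.
So 7^472 ≡ 466 · 350 · 36 · 466 · 350 ≡ 423 (mod 473).
Since 423 ≠ 1, base 7 is a Fermat witness: 473 is composite.

423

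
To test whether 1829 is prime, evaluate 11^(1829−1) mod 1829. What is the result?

1405

11^1 ≡ 11 (mod 1829)
11^2 ≡ 11^2 = 121 ≡ 121 (mod 1829)
11^4 ≡ 121^2 = 14641 ≡ 9 (mod 1829)
11^8 ≡ 9^2 = 81 ≡ 81 (mod 1829)
11^16 ≡ 81^2 = 6561 ≡ 1074 (mod 1829)
11^32 ≡ 1074^2 = 1153476 ≡ 1206 (mod 1829)
11^64 ≡ 1206^2 = 1454436 ≡ 381 (mod 1829)
11^128 ≡ 381^2 = 145161 ≡ 670 (mod 1829)
11^256 ≡ 670^2 = 448900 ≡ 795 (mod 1829)
11^512 ≡ 795^2 = 632025 ≡ 1020 (mod 1829)
11^1024 ≡ 1020^2 = 1040400 ≡ 1528 (mod 1829)
1828 = 1024 + 512 + 256 + 32 + 4 in binary powers of 2.
So 11^1828 ≡ 1528 · 1020 · 795 · 1206 · 9 ≡ 1405 (mod 1829).
Since 1405 ≠ 1, base 11 is a Fermat witness: 1829 is composite.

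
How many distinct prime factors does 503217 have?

5

503217 = 3^2 · 55913
55913 = 11 · 5083
5083 = 13 · 391
391 = 17 · 23
503217 = 3^2 · 11 · 13 · 17 · 23, which has 5 distinct prime factors.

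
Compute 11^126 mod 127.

1

11^1 ≡ 11 (mod 127)
11^2 ≡ 11^2 = 121 ≡ 121 (mod 127)
11^4 ≡ 121^2 = 14641 ≡ 36 (mod 127)
11^8 ≡ 36^2 = 1296 ≡ 26 (mod 127)
11^16 ≡ 26^2 = 676 ≡ 41 (mod 127)
11^32 ≡ 41^2 = 1681 ≡ 30 (mod 127)
11^64 ≡ 30^2 = 900 ≡ 11 (mod 127)
126 = 64 + 32 + 16 + 8 + 4 + 2 in binary powers of 2.
So 11^126 ≡ 11 · 30 · 41 · 26 · 36 · 121 ≡ 1 (mod 127).
Since the result is 1, base 11 gives no evidence that 127 is composite.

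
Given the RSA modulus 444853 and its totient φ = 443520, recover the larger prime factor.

φ(n) = (p−1)(q−1) = n − (p+q) + 1, so p + q = 444853 − 443520 + 1 = 1334.
p and q are the roots of t² − 1334t + 444853 = 0.
Discriminant: 1334² − 4·444853 = 1779556 − 1779412 = 144; √144 = 12.
q = (1334 − 12)/2 = 661, p = (1334 + 12)/2 = 673.
Check: 661 · 673 = 444853.

673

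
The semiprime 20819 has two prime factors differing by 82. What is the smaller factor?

109

Since p = q + 82, we have 20819 = q(q + 82), so q² + 82q − 20819 = 0.
Discriminant: 82² + 4·20819 = 6724 + 83276 = 90000; √90000 = 300.
q = (−82 + 300)/2 = 109, and p = q + 82 = 191.
Check: 109 · 191 = 20819.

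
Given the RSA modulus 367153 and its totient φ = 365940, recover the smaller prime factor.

φ(n) = (p−1)(q−1) = n − (p+q) + 1, so p + q = 367153 − 365940 + 1 = 1214.
p and q are the roots of t² − 1214t + 367153 = 0.
Discriminant: 1214² − 4·367153 = 1473796 − 1468612 = 5184; √5184 = 72.
q = (1214 − 72)/2 = 571, p = (1214 + 72)/2 = 643.
Check: 571 · 643 = 367153.

571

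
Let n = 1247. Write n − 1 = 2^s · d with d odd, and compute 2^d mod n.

1247 − 1 = 1246 = 2^1 · 623, so d = 623.
2^1 ≡ 2 (mod 1247)
2^2 ≡ 2^2 = 4 ≡ 4 (mod 1247)
2^4 ≡ 4^2 = 16 ≡ 16 (mod 1247)
2^8 ≡ 16^2 = 256 ≡ 256 (mod 1247)
2^16 ≡ 256^2 = 65536 ≡ 692 (mod 1247)
2^32 ≡ 692^2 = 478864 ≡ 16 (mod 1247)
2^64 ≡ 16^2 = 256 ≡ 256 (mod 1247)
2^128 ≡ 256^2 = 65536 ≡ 692 (mod 1247)
2^256 ≡ 692^2 = 478864 ≡ 16 (mod 1247)
2^512 ≡ 16^2 = 256 ≡ 256 (mod 1247)
623 = 512 + 64 + 32 + 8 + 4 + 2 + 1 in binary powers of 2.
So 2^623 ≡ 256 · 256 · 16 · 256 · 16 · 4 · 2 ≡ 128 (mod 1247).
Squaring chain: 128; never reaches −1, so base 2 is a Miller–Rabin witness that 1247 is composite.

128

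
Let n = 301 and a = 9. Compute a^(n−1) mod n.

176

9^1 ≡ 9 (mod 301)
9^2 ≡ 9^2 = 81 ≡ 81 (mod 301)
9^4 ≡ 81^2 = 6561 ≡ 240 (mod 301)
9^8 ≡ 240^2 = 57600 ≡ 109 (mod 301)
9^16 ≡ 109^2 = 11881 ≡ 142 (mod 301)
9^32 ≡ 142^2 = 20164 ≡ 298 (mod 301)
9^64 ≡ 298^2 = 88804 ≡ 9 (mod 301)
9^128 ≡ 9^2 = 81 ≡ 81 (mod 301)
9^256 ≡ 81^2 = 6561 ≡ 240 (mod 301)
300 = 256 + 32 + 8 + 4 in binary powers of 2.
So 9^300 ≡ 240 · 298 · 109 · 240 ≡ 176 (mod 301).
Since 176 ≠ 1, base 9 is a Fermat witness: 301 is composite.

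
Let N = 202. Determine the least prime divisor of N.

202 is even: 2 divides it.

2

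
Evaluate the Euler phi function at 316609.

Factor: 316609 = 37 · 43 · 199.
φ(316609) = (37−1) · (43−1) · (199−1) = 36 · 42 · 198 = 299376.

299376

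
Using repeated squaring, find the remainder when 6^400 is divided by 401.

6^1 ≡ 6 (mod 401)
6^2 ≡ 6^2 = 36 ≡ 36 (mod 401)
6^4 ≡ 36^2 = 1296 ≡ 93 (mod 401)
6^8 ≡ 93^2 = 8649 ≡ 228 (mod 401)
6^16 ≡ 228^2 = 51984 ≡ 255 (mod 401)
6^32 ≡ 255^2 = 65025 ≡ 63 (mod 401)
6^64 ≡ 63^2 = 3969 ≡ 360 (mod 401)
6^128 ≡ 360^2 = 129600 ≡ 77 (mod 401)
6^256 ≡ 77^2 = 5929 ≡ 315 (mod 401)
400 = 256 + 128 + 16 in binary powers of 2.
So 6^400 ≡ 315 · 77 · 255 ≡ 1 (mod 401).
Since the result is 1, base 6 gives no evidence that 401 is composite.

1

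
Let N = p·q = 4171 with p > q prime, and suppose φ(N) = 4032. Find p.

φ(n) = (p−1)(q−1) = n − (p+q) + 1, so p + q = 4171 − 4032 + 1 = 140.
p and q are the roots of t² − 140t + 4171 = 0.
Discriminant: 140² − 4·4171 = 19600 − 16684 = 2916; √2916 = 54.
q = (140 − 54)/2 = 43, p = (140 + 54)/2 = 97.
Check: 43 · 97 = 4171.

97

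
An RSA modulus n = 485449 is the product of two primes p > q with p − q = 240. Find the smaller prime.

Since p = q + 240, we have 485449 = q(q + 240), so q² + 240q − 485449 = 0.
Discriminant: 240² + 4·485449 = 57600 + 1941796 = 1999396; √1999396 = 1414.
q = (−240 + 1414)/2 = 587, and p = q + 240 = 827.
Check: 587 · 827 = 485449.

587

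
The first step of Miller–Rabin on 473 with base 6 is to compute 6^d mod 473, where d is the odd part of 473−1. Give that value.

473 − 1 = 472 = 2^3 · 59, so d = 59.
6^1 ≡ 6 (mod 473)
6^2 ≡ 6^2 = 36 ≡ 36 (mod 473)
6^4 ≡ 36^2 = 1296 ≡ 350 (mod 473)
6^8 ≡ 350^2 = 122500 ≡ 466 (mod 473)
6^16 ≡ 466^2 = 217156 ≡ 49 (mod 473)
6^32 ≡ 49^2 = 2401 ≡ 36 (mod 473)
59 = 32 + 16 + 8 + 2 + 1 in binary powers of 2.
So 6^59 ≡ 36 · 49 · 466 · 36 · 6 ≡ 79 (mod 473).
Squaring chain: 79 → 92 → 423; never reaches −1, so base 6 is a Miller–Rabin witness that 473 is composite.

79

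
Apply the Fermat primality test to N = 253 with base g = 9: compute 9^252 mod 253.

9^1 ≡ 9 (mod 253)
9^2 ≡ 9^2 = 81 ≡ 81 (mod 253)
9^4 ≡ 81^2 = 6561 ≡ 236 (mod 253)
9^8 ≡ 236^2 = 55696 ≡ 36 (mod 253)
9^16 ≡ 36^2 = 1296 ≡ 31 (mod 253)
9^32 ≡ 31^2 = 961 ≡ 202 (mod 253)
9^64 ≡ 202^2 = 40804 ≡ 71 (mod 253)
9^128 ≡ 71^2 = 5041 ≡ 234 (mod 253)
252 = 128 + 64 + 32 + 16 + 8 + 4 in binary powers of 2.
So 9^252 ≡ 234 · 71 · 202 · 31 · 36 · 236 ≡ 202 (mod 253).
Since 202 ≠ 1, base 9 is a Fermat witness: 253 is composite.

202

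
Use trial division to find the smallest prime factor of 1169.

1169 is odd.
Digit sum 17, not divisible by 3.
Ends in 9: not divisible by 5.
7: 1169 = 7·167

7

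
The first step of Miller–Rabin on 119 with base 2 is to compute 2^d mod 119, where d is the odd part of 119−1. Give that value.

25

119 − 1 = 118 = 2^1 · 59, so d = 59.
2^1 ≡ 2 (mod 119)
2^2 ≡ 2^2 = 4 ≡ 4 (mod 119)
2^4 ≡ 4^2 = 16 ≡ 16 (mod 119)
2^8 ≡ 16^2 = 256 ≡ 18 (mod 119)
2^16 ≡ 18^2 = 324 ≡ 86 (mod 119)
2^32 ≡ 86^2 = 7396 ≡ 18 (mod 119)
59 = 32 + 16 + 8 + 2 + 1 in binary powers of 2.
So 2^59 ≡ 18 · 86 · 18 · 4 · 2 ≡ 25 (mod 119).
Squaring chain: 25; never reaches −1, so base 2 is a Miller–Rabin witness that 119 is composite.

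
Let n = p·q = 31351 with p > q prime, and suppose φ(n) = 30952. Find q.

φ(n) = (p−1)(q−1) = n − (p+q) + 1, so p + q = 31351 − 30952 + 1 = 400.
p and q are the roots of t² − 400t + 31351 = 0.
Discriminant: 400² − 4·31351 = 160000 − 125404 = 34596; √34596 = 186.
q = (400 − 186)/2 = 107, p = (400 + 186)/2 = 293.
Check: 107 · 293 = 31351.

107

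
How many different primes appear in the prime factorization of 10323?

3

10323 = 3^2 · 1147
1147 = 31 · 37
10323 = 3^2 · 31 · 37, which has 3 distinct prime factors.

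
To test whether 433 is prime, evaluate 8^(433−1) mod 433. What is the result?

8^1 ≡ 8 (mod 433)
8^2 ≡ 8^2 = 64 ≡ 64 (mod 433)
8^4 ≡ 64^2 = 4096 ≡ 199 (mod 433)
8^8 ≡ 199^2 = 39601 ≡ 198 (mod 433)
8^16 ≡ 198^2 = 39204 ≡ 234 (mod 433)
8^32 ≡ 234^2 = 54756 ≡ 198 (mod 433)
8^64 ≡ 198^2 = 39204 ≡ 234 (mod 433)
8^128 ≡ 234^2 = 54756 ≡ 198 (mod 433)
8^256 ≡ 198^2 = 39204 ≡ 234 (mod 433)
432 = 256 + 128 + 32 + 16 in binary powers of 2.
So 8^432 ≡ 234 · 198 · 198 · 234 ≡ 1 (mod 433).
Since the result is 1, base 8 gives no evidence that 433 is composite.

1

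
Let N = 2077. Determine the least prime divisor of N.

31

2077 is odd.
Digit sum 16, not divisible by 3.
Ends in 7: not divisible by 5.
7: 2077 = 7·296 + 5
11: 2077 = 11·188 + 9
13: 2077 = 13·159 + 10
17: 2077 = 17·122 + 3
19: 2077 = 19·109 + 6
23: 2077 = 23·90 + 7
29: 2077 = 29·71 + 18
31: 2077 = 31·67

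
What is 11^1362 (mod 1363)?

1193

11^1 ≡ 11 (mod 1363)
11^2 ≡ 11^2 = 121 ≡ 121 (mod 1363)
11^4 ≡ 121^2 = 14641 ≡ 1011 (mod 1363)
11^8 ≡ 1011^2 = 1022121 ≡ 1234 (mod 1363)
11^16 ≡ 1234^2 = 1522756 ≡ 285 (mod 1363)
11^32 ≡ 285^2 = 81225 ≡ 808 (mod 1363)
11^64 ≡ 808^2 = 652864 ≡ 1350 (mod 1363)
11^128 ≡ 1350^2 = 1822500 ≡ 169 (mod 1363)
11^256 ≡ 169^2 = 28561 ≡ 1301 (mod 1363)
11^512 ≡ 1301^2 = 1692601 ≡ 1118 (mod 1363)
11^1024 ≡ 1118^2 = 1249924 ≡ 53 (mod 1363)
1362 = 1024 + 256 + 64 + 16 + 2 in binary powers of 2.
So 11^1362 ≡ 53 · 1301 · 1350 · 285 · 121 ≡ 1193 (mod 1363).
Since 1193 ≠ 1, base 11 is a Fermat witness: 1363 is composite.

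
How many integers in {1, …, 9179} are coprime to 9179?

8976

Factor: 9179 = 67 · 137.
φ(9179) = (67−1) · (137−1) = 66 · 136 = 8976.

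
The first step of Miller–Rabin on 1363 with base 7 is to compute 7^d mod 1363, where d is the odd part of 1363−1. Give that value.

1363 − 1 = 1362 = 2^1 · 681, so d = 681.
7^1 ≡ 7 (mod 1363)
7^2 ≡ 7^2 = 49 ≡ 49 (mod 1363)
7^4 ≡ 49^2 = 2401 ≡ 1038 (mod 1363)
7^8 ≡ 1038^2 = 1077444 ≡ 674 (mod 1363)
7^16 ≡ 674^2 = 454276 ≡ 397 (mod 1363)
7^32 ≡ 397^2 = 157609 ≡ 864 (mod 1363)
7^64 ≡ 864^2 = 746496 ≡ 935 (mod 1363)
7^128 ≡ 935^2 = 874225 ≡ 542 (mod 1363)
7^256 ≡ 542^2 = 293764 ≡ 719 (mod 1363)
7^512 ≡ 719^2 = 516961 ≡ 384 (mod 1363)
681 = 512 + 128 + 32 + 8 + 1 in binary powers of 2.
So 7^681 ≡ 384 · 542 · 864 · 674 · 7 ≡ 1209 (mod 1363).
Squaring chain: 1209; never reaches −1, so base 7 is a Miller–Rabin witness that 1363 is composite.

1209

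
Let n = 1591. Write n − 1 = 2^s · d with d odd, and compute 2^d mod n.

156

1591 − 1 = 1590 = 2^1 · 795, so d = 795.
2^1 ≡ 2 (mod 1591)
2^2 ≡ 2^2 = 4 ≡ 4 (mod 1591)
2^4 ≡ 4^2 = 16 ≡ 16 (mod 1591)
2^8 ≡ 16^2 = 256 ≡ 256 (mod 1591)
2^16 ≡ 256^2 = 65536 ≡ 305 (mod 1591)
2^32 ≡ 305^2 = 93025 ≡ 747 (mod 1591)
2^64 ≡ 747^2 = 558009 ≡ 1159 (mod 1591)
2^128 ≡ 1159^2 = 1343281 ≡ 477 (mod 1591)
2^256 ≡ 477^2 = 227529 ≡ 16 (mod 1591)
2^512 ≡ 16^2 = 256 ≡ 256 (mod 1591)
795 = 512 + 256 + 16 + 8 + 2 + 1 in binary powers of 2.
So 2^795 ≡ 256 · 16 · 305 · 256 · 4 · 2 ≡ 156 (mod 1591).
Squaring chain: 156; never reaches −1, so base 2 is a Miller–Rabin witness that 1591 is composite.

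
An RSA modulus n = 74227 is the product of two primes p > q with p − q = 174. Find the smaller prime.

199

Since p = q + 174, we have 74227 = q(q + 174), so q² + 174q − 74227 = 0.
Discriminant: 174² + 4·74227 = 30276 + 296908 = 327184; √327184 = 572.
q = (−174 + 572)/2 = 199, and p = q + 174 = 373.
Check: 199 · 373 = 74227.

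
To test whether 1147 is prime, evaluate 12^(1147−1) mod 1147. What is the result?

12^1 ≡ 12 (mod 1147)
12^2 ≡ 12^2 = 144 ≡ 144 (mod 1147)
12^4 ≡ 144^2 = 20736 ≡ 90 (mod 1147)
12^8 ≡ 90^2 = 8100 ≡ 71 (mod 1147)
12^16 ≡ 71^2 = 5041 ≡ 453 (mod 1147)
12^32 ≡ 453^2 = 205209 ≡ 1043 (mod 1147)
12^64 ≡ 1043^2 = 1087849 ≡ 493 (mod 1147)
12^128 ≡ 493^2 = 243049 ≡ 1032 (mod 1147)
12^256 ≡ 1032^2 = 1065024 ≡ 608 (mod 1147)
12^512 ≡ 608^2 = 369664 ≡ 330 (mod 1147)
12^1024 ≡ 330^2 = 108900 ≡ 1082 (mod 1147)
1146 = 1024 + 64 + 32 + 16 + 8 + 2 in binary powers of 2.
So 12^1146 ≡ 1082 · 493 · 1043 · 453 · 71 · 144 ≡ 1025 (mod 1147).
Since 1025 ≠ 1, base 12 is a Fermat witness: 1147 is composite.

1025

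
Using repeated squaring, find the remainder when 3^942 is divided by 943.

278

3^1 ≡ 3 (mod 943)
3^2 ≡ 3^2 = 9 ≡ 9 (mod 943)
3^4 ≡ 9^2 = 81 ≡ 81 (mod 943)
3^8 ≡ 81^2 = 6561 ≡ 903 (mod 943)
3^16 ≡ 903^2 = 815409 ≡ 657 (mod 943)
3^32 ≡ 657^2 = 431649 ≡ 698 (mod 943)
3^64 ≡ 698^2 = 487204 ≡ 616 (mod 943)
3^128 ≡ 616^2 = 379456 ≡ 370 (mod 943)
3^256 ≡ 370^2 = 136900 ≡ 165 (mod 943)
3^512 ≡ 165^2 = 27225 ≡ 821 (mod 943)
942 = 512 + 256 + 128 + 32 + 8 + 4 + 2 in binary powers of 2.
So 3^942 ≡ 821 · 165 · 370 · 698 · 903 · 81 · 9 ≡ 278 (mod 943).
Since 278 ≠ 1, base 3 is a Fermat witness: 943 is composite.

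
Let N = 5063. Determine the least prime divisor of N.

61

5063 is odd.
Digit sum 14, not divisible by 3.
Ends in 3: not divisible by 5.
7: 5063 = 7·723 + 2
11: 5063 = 11·460 + 3
13: 5063 = 13·389 + 6
17: 5063 = 17·297 + 14
19: 5063 = 19·266 + 9
23: 5063 = 23·220 + 3
29: 5063 = 29·174 + 17
31: 5063 = 31·163 + 10
37: 5063 = 37·136 + 31
41: 5063 = 41·123 + 20
43: 5063 = 43·117 + 32
47: 5063 = 47·107 + 34
53: 5063 = 53·95 + 28
59: 5063 = 59·85 + 48
61: 5063 = 61·83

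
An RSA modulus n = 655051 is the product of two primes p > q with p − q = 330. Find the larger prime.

991

Since p = q + 330, we have 655051 = q(q + 330), so q² + 330q − 655051 = 0.
Discriminant: 330² + 4·655051 = 108900 + 2620204 = 2729104; √2729104 = 1652.
q = (−330 + 1652)/2 = 661, and p = q + 330 = 991.
Check: 661 · 991 = 655051.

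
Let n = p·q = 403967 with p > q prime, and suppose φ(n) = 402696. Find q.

613

φ(n) = (p−1)(q−1) = n − (p+q) + 1, so p + q = 403967 − 402696 + 1 = 1272.
p and q are the roots of t² − 1272t + 403967 = 0.
Discriminant: 1272² − 4·403967 = 1617984 − 1615868 = 2116; √2116 = 46.
q = (1272 − 46)/2 = 613, p = (1272 + 46)/2 = 659.
Check: 613 · 659 = 403967.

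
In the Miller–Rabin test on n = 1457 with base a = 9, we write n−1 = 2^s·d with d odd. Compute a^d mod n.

350

1457 − 1 = 1456 = 2^4 · 91, so d = 91.
9^1 ≡ 9 (mod 1457)
9^2 ≡ 9^2 = 81 ≡ 81 (mod 1457)
9^4 ≡ 81^2 = 6561 ≡ 733 (mod 1457)
9^8 ≡ 733^2 = 537289 ≡ 1113 (mod 1457)
9^16 ≡ 1113^2 = 1238769 ≡ 319 (mod 1457)
9^32 ≡ 319^2 = 101761 ≡ 1228 (mod 1457)
9^64 ≡ 1228^2 = 1507984 ≡ 1446 (mod 1457)
91 = 64 + 16 + 8 + 2 + 1 in binary powers of 2.
So 9^91 ≡ 1446 · 319 · 1113 · 81 · 9 ≡ 350 (mod 1457).
Squaring chain: 350 → 112 → 888 → 307; never reaches −1, so base 9 is a Miller–Rabin witness that 1457 is composite.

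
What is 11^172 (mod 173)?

1

11^1 ≡ 11 (mod 173)
11^2 ≡ 11^2 = 121 ≡ 121 (mod 173)
11^4 ≡ 121^2 = 14641 ≡ 109 (mod 173)
11^8 ≡ 109^2 = 11881 ≡ 117 (mod 173)
11^16 ≡ 117^2 = 13689 ≡ 22 (mod 173)
11^32 ≡ 22^2 = 484 ≡ 138 (mod 173)
11^64 ≡ 138^2 = 19044 ≡ 14 (mod 173)
11^128 ≡ 14^2 = 196 ≡ 23 (mod 173)
172 = 128 + 32 + 8 + 4 in binary powers of 2.
So 11^172 ≡ 23 · 138 · 117 · 109 ≡ 1 (mod 173).
Since the result is 1, base 11 gives no evidence that 173 is composite.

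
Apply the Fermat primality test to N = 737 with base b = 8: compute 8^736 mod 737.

25

8^1 ≡ 8 (mod 737)
8^2 ≡ 8^2 = 64 ≡ 64 (mod 737)
8^4 ≡ 64^2 = 4096 ≡ 411 (mod 737)
8^8 ≡ 411^2 = 168921 ≡ 148 (mod 737)
8^16 ≡ 148^2 = 21904 ≡ 531 (mod 737)
8^32 ≡ 531^2 = 281961 ≡ 427 (mod 737)
8^64 ≡ 427^2 = 182329 ≡ 290 (mod 737)
8^128 ≡ 290^2 = 84100 ≡ 82 (mod 737)
8^256 ≡ 82^2 = 6724 ≡ 91 (mod 737)
8^512 ≡ 91^2 = 8281 ≡ 174 (mod 737)
736 = 512 + 128 + 64 + 32 in binary powers of 2.
So 8^736 ≡ 174 · 82 · 290 · 427 ≡ 25 (mod 737).
Since 25 ≠ 1, base 8 is a Fermat witness: 737 is composite.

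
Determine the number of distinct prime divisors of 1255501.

1255501 = 13^2 · 7429
7429 = 17 · 437
437 = 19 · 23
1255501 = 13^2 · 17 · 19 · 23, which has 4 distinct prime factors.

4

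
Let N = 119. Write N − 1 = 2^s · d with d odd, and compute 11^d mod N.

119 − 1 = 118 = 2^1 · 59, so d = 59.
11^1 ≡ 11 (mod 119)
11^2 ≡ 11^2 = 121 ≡ 2 (mod 119)
11^4 ≡ 2^2 = 4 ≡ 4 (mod 119)
11^8 ≡ 4^2 = 16 ≡ 16 (mod 119)
11^16 ≡ 16^2 = 256 ≡ 18 (mod 119)
11^32 ≡ 18^2 = 324 ≡ 86 (mod 119)
59 = 32 + 16 + 8 + 2 + 1 in binary powers of 2.
So 11^59 ≡ 86 · 18 · 16 · 2 · 11 ≡ 114 (mod 119).
Squaring chain: 114; never reaches −1, so base 11 is a Miller–Rabin witness that 119 is composite.

114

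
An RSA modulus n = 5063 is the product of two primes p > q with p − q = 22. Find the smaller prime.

61

Since p = q + 22, we have 5063 = q(q + 22), so q² + 22q − 5063 = 0.
Discriminant: 22² + 4·5063 = 484 + 20252 = 20736; √20736 = 144.
q = (−22 + 144)/2 = 61, and p = q + 22 = 83.
Check: 61 · 83 = 5063.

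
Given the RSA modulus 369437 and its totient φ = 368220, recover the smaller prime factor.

φ(n) = (p−1)(q−1) = n − (p+q) + 1, so p + q = 369437 − 368220 + 1 = 1218.
p and q are the roots of t² − 1218t + 369437 = 0.
Discriminant: 1218² − 4·369437 = 1483524 − 1477748 = 5776; √5776 = 76.
q = (1218 − 76)/2 = 571, p = (1218 + 76)/2 = 647.
Check: 571 · 647 = 369437.

571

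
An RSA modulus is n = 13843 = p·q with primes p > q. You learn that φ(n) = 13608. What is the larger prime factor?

φ(n) = (p−1)(q−1) = n − (p+q) + 1, so p + q = 13843 − 13608 + 1 = 236.
p and q are the roots of t² − 236t + 13843 = 0.
Discriminant: 236² − 4·13843 = 55696 − 55372 = 324; √324 = 18.
q = (236 − 18)/2 = 109, p = (236 + 18)/2 = 127.
Check: 109 · 127 = 13843.

127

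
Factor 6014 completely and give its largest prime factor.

97

6014 = 2 · 3007
3007 = 31 · 97
97 is prime.
So 6014 = 2 · 31 · 97; the largest prime factor is 97.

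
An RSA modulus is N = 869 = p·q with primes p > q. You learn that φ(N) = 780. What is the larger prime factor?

φ(n) = (p−1)(q−1) = n − (p+q) + 1, so p + q = 869 − 780 + 1 = 90.
p and q are the roots of t² − 90t + 869 = 0.
Discriminant: 90² − 4·869 = 8100 − 3476 = 4624; √4624 = 68.
q = (90 − 68)/2 = 11, p = (90 + 68)/2 = 79.
Check: 11 · 79 = 869.

79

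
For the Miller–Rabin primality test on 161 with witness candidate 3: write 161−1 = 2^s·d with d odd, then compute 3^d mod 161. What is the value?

161 − 1 = 160 = 2^5 · 5, so d = 5.
3^1 ≡ 3 (mod 161)
3^2 ≡ 3^2 = 9 ≡ 9 (mod 161)
3^4 ≡ 9^2 = 81 ≡ 81 (mod 161)
5 = 4 + 1 in binary powers of 2.
So 3^5 ≡ 81 · 3 ≡ 82 (mod 161).
Squaring chain: 82 → 123 → 156 → 25 → 142; never reaches −1, so base 3 is a Miller–Rabin witness that 161 is composite.

82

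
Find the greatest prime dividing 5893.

5893 = 71 · 83
83 is prime.
So 5893 = 71 · 83; the largest prime factor is 83.

83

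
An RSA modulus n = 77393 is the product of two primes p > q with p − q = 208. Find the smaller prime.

Since p = q + 208, we have 77393 = q(q + 208), so q² + 208q − 77393 = 0.
Discriminant: 208² + 4·77393 = 43264 + 309572 = 352836; √352836 = 594.
q = (−208 + 594)/2 = 193, and p = q + 208 = 401.
Check: 193 · 401 = 77393.

193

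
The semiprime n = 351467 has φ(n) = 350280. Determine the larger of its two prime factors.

φ(n) = (p−1)(q−1) = n − (p+q) + 1, so p + q = 351467 − 350280 + 1 = 1188.
p and q are the roots of t² − 1188t + 351467 = 0.
Discriminant: 1188² − 4·351467 = 1411344 − 1405868 = 5476; √5476 = 74.
q = (1188 − 74)/2 = 557, p = (1188 + 74)/2 = 631.
Check: 557 · 631 = 351467.

631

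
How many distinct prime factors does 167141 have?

167141 = 13^2 · 989
989 = 23 · 43
167141 = 13^2 · 23 · 43, which has 3 distinct prime factors.

3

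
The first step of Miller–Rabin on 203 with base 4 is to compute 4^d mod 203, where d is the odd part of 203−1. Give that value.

203 − 1 = 202 = 2^1 · 101, so d = 101.
4^1 ≡ 4 (mod 203)
4^2 ≡ 4^2 = 16 ≡ 16 (mod 203)
4^4 ≡ 16^2 = 256 ≡ 53 (mod 203)
4^8 ≡ 53^2 = 2809 ≡ 170 (mod 203)
4^16 ≡ 170^2 = 28900 ≡ 74 (mod 203)
4^32 ≡ 74^2 = 5476 ≡ 198 (mod 203)
4^64 ≡ 198^2 = 39204 ≡ 25 (mod 203)
101 = 64 + 32 + 4 + 1 in binary powers of 2.
So 4^101 ≡ 25 · 198 · 53 · 4 ≡ 93 (mod 203).
Squaring chain: 93; never reaches −1, so base 4 is a Miller–Rabin witness that 203 is composite.

93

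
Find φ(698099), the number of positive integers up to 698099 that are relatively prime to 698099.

Factor: 698099 = 73^2 · 131.
φ(698099) = 73^1·(73−1) · (131−1) = 5256 · 130 = 683280.

683280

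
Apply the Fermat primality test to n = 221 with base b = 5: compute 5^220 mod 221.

5^1 ≡ 5 (mod 221)
5^2 ≡ 5^2 = 25 ≡ 25 (mod 221)
5^4 ≡ 25^2 = 625 ≡ 183 (mod 221)
5^8 ≡ 183^2 = 33489 ≡ 118 (mod 221)
5^16 ≡ 118^2 = 13924 ≡ 1 (mod 221)
5^32 ≡ 1^2 = 1 ≡ 1 (mod 221)
5^64 ≡ 1^2 = 1 ≡ 1 (mod 221)
5^128 ≡ 1^2 = 1 ≡ 1 (mod 221)
220 = 128 + 64 + 16 + 8 + 4 in binary powers of 2.
So 5^220 ≡ 1 · 1 · 1 · 118 · 183 ≡ 157 (mod 221).
Since 157 ≠ 1, base 5 is a Fermat witness: 221 is composite.

157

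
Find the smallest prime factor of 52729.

52729 is odd.
Digit sum 25, not divisible by 3.
Ends in 9: not divisible by 5.
7: 52729 = 7·7532 + 5
11: 52729 = 11·4793 + 6
13: 52729 = 13·4056 + 1
17: 52729 = 17·3101 + 12
19: 52729 = 19·2775 + 4
23: 52729 = 23·2292 + 13
29: 52729 = 29·1818 + 7
31: 52729 = 31·1700 + 29
37: 52729 = 37·1425 + 4
41: 52729 = 41·1286 + 3
43: 52729 = 43·1226 + 11
47: 52729 = 47·1121 + 42
53: 52729 = 53·994 + 47
59: 52729 = 59·893 + 42
61: 52729 = 61·864 + 25
67: 52729 = 67·787

67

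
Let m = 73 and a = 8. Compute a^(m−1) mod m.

8^1 ≡ 8 (mod 73)
8^2 ≡ 8^2 = 64 ≡ 64 (mod 73)
8^4 ≡ 64^2 = 4096 ≡ 8 (mod 73)
8^8 ≡ 8^2 = 64 ≡ 64 (mod 73)
8^16 ≡ 64^2 = 4096 ≡ 8 (mod 73)
8^32 ≡ 8^2 = 64 ≡ 64 (mod 73)
8^64 ≡ 64^2 = 4096 ≡ 8 (mod 73)
72 = 64 + 8 in binary powers of 2.
So 8^72 ≡ 8 · 64 ≡ 1 (mod 73).
Since the result is 1, base 8 gives no evidence that 73 is composite.

1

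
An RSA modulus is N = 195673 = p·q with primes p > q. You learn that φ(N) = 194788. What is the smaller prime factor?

φ(n) = (p−1)(q−1) = n − (p+q) + 1, so p + q = 195673 − 194788 + 1 = 886.
p and q are the roots of t² − 886t + 195673 = 0.
Discriminant: 886² − 4·195673 = 784996 − 782692 = 2304; √2304 = 48.
q = (886 − 48)/2 = 419, p = (886 + 48)/2 = 467.
Check: 419 · 467 = 195673.

419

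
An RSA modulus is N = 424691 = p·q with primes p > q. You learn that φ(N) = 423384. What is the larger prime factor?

709

φ(n) = (p−1)(q−1) = n − (p+q) + 1, so p + q = 424691 − 423384 + 1 = 1308.
p and q are the roots of t² − 1308t + 424691 = 0.
Discriminant: 1308² − 4·424691 = 1710864 − 1698764 = 12100; √12100 = 110.
q = (1308 − 110)/2 = 599, p = (1308 + 110)/2 = 709.
Check: 599 · 709 = 424691.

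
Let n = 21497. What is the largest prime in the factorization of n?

83

21497 = 7 · 3071
3071 = 37 · 83
83 is prime.
So 21497 = 7 · 37 · 83; the largest prime factor is 83.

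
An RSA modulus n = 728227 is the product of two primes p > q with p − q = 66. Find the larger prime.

Since p = q + 66, we have 728227 = q(q + 66), so q² + 66q − 728227 = 0.
Discriminant: 66² + 4·728227 = 4356 + 2912908 = 2917264; √2917264 = 1708.
q = (−66 + 1708)/2 = 821, and p = q + 66 = 887.
Check: 821 · 887 = 728227.

887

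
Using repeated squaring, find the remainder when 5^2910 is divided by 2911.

2131

5^1 ≡ 5 (mod 2911)
5^2 ≡ 5^2 = 25 ≡ 25 (mod 2911)
5^4 ≡ 25^2 = 625 ≡ 625 (mod 2911)
5^8 ≡ 625^2 = 390625 ≡ 551 (mod 2911)
5^16 ≡ 551^2 = 303601 ≡ 857 (mod 2911)
5^32 ≡ 857^2 = 734449 ≡ 877 (mod 2911)
5^64 ≡ 877^2 = 769129 ≡ 625 (mod 2911)
5^128 ≡ 625^2 = 390625 ≡ 551 (mod 2911)
5^256 ≡ 551^2 = 303601 ≡ 857 (mod 2911)
5^512 ≡ 857^2 = 734449 ≡ 877 (mod 2911)
5^1024 ≡ 877^2 = 769129 ≡ 625 (mod 2911)
5^2048 ≡ 625^2 = 390625 ≡ 551 (mod 2911)
2910 = 2048 + 512 + 256 + 64 + 16 + 8 + 4 + 2 in binary powers of 2.
So 5^2910 ≡ 551 · 877 · 857 · 625 · 857 · 551 · 625 · 25 ≡ 2131 (mod 2911).
Since 2131 ≠ 1, base 5 is a Fermat witness: 2911 is composite.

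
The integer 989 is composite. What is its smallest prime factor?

989 is odd.
Digit sum 26, not divisible by 3.
Ends in 9: not divisible by 5.
7: 989 = 7·141 + 2
11: 989 = 11·89 + 10
13: 989 = 13·76 + 1
17: 989 = 17·58 + 3
19: 989 = 19·52 + 1
23: 989 = 23·43

23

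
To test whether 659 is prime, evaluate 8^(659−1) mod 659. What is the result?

8^1 ≡ 8 (mod 659)
8^2 ≡ 8^2 = 64 ≡ 64 (mod 659)
8^4 ≡ 64^2 = 4096 ≡ 142 (mod 659)
8^8 ≡ 142^2 = 20164 ≡ 394 (mod 659)
8^16 ≡ 394^2 = 155236 ≡ 371 (mod 659)
8^32 ≡ 371^2 = 137641 ≡ 569 (mod 659)
8^64 ≡ 569^2 = 323761 ≡ 192 (mod 659)
8^128 ≡ 192^2 = 36864 ≡ 619 (mod 659)
8^256 ≡ 619^2 = 383161 ≡ 282 (mod 659)
8^512 ≡ 282^2 = 79524 ≡ 444 (mod 659)
658 = 512 + 128 + 16 + 2 in binary powers of 2.
So 8^658 ≡ 444 · 619 · 371 · 64 ≡ 1 (mod 659).
Since the result is 1, base 8 gives no evidence that 659 is composite.

1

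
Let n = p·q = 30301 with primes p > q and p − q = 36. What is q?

Since p = q + 36, we have 30301 = q(q + 36), so q² + 36q − 30301 = 0.
Discriminant: 36² + 4·30301 = 1296 + 121204 = 122500; √122500 = 350.
q = (−36 + 350)/2 = 157, and p = q + 36 = 193.
Check: 157 · 193 = 30301.

157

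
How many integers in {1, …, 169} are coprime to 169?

Factor: 169 = 13^2.
φ(169) = 13^1·(13−1) = 156.

156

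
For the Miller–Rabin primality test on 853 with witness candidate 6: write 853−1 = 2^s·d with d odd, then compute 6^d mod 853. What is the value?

853 − 1 = 852 = 2^2 · 213, so d = 213.
6^1 ≡ 6 (mod 853)
6^2 ≡ 6^2 = 36 ≡ 36 (mod 853)
6^4 ≡ 36^2 = 1296 ≡ 443 (mod 853)
6^8 ≡ 443^2 = 196249 ≡ 59 (mod 853)
6^16 ≡ 59^2 = 3481 ≡ 69 (mod 853)
6^32 ≡ 69^2 = 4761 ≡ 496 (mod 853)
6^64 ≡ 496^2 = 246016 ≡ 352 (mod 853)
6^128 ≡ 352^2 = 123904 ≡ 219 (mod 853)
213 = 128 + 64 + 16 + 4 + 1 in binary powers of 2.
So 6^213 ≡ 219 · 352 · 69 · 443 · 6 ≡ 520 (mod 853).
Squaring chain: 520 → 852; reaches −1, so base 6 does not prove 853 composite.

520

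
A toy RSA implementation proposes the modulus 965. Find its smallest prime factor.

5

965 is odd.
Digit sum 20, not divisible by 3.
Ends in 5: divisible by 5.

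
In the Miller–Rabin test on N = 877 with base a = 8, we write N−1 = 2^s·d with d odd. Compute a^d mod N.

877 − 1 = 876 = 2^2 · 219, so d = 219.
8^1 ≡ 8 (mod 877)
8^2 ≡ 8^2 = 64 ≡ 64 (mod 877)
8^4 ≡ 64^2 = 4096 ≡ 588 (mod 877)
8^8 ≡ 588^2 = 345744 ≡ 206 (mod 877)
8^16 ≡ 206^2 = 42436 ≡ 340 (mod 877)
8^32 ≡ 340^2 = 115600 ≡ 713 (mod 877)
8^64 ≡ 713^2 = 508369 ≡ 586 (mod 877)
8^128 ≡ 586^2 = 343396 ≡ 489 (mod 877)
219 = 128 + 64 + 16 + 8 + 2 + 1 in binary powers of 2.
So 8^219 ≡ 489 · 586 · 340 · 206 · 64 · 8 ≡ 726 (mod 877).
Squaring chain: 726 → 876; reaches −1, so base 8 does not prove 877 composite.

726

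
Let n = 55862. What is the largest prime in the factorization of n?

55862 = 2 · 27931
27931 = 17 · 1643
1643 = 31 · 53
53 is prime.
So 55862 = 2 · 17 · 31 · 53; the largest prime factor is 53.

53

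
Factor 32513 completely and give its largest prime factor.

61

32513 = 13 · 2501
2501 = 41 · 61
61 is prime.
So 32513 = 13 · 41 · 61; the largest prime factor is 61.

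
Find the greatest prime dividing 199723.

199723 = 29 · 6887
6887 = 71 · 97
97 is prime.
So 199723 = 29 · 71 · 97; the largest prime factor is 97.

97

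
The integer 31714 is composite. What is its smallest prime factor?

2

31714 is even: 2 divides it.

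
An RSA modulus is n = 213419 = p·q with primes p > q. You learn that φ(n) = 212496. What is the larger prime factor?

φ(n) = (p−1)(q−1) = n − (p+q) + 1, so p + q = 213419 − 212496 + 1 = 924.
p and q are the roots of t² − 924t + 213419 = 0.
Discriminant: 924² − 4·213419 = 853776 − 853676 = 100; √100 = 10.
q = (924 − 10)/2 = 457, p = (924 + 10)/2 = 467.
Check: 457 · 467 = 213419.

467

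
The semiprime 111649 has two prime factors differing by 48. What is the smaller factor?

Since p = q + 48, we have 111649 = q(q + 48), so q² + 48q − 111649 = 0.
Discriminant: 48² + 4·111649 = 2304 + 446596 = 448900; √448900 = 670.
q = (−48 + 670)/2 = 311, and p = q + 48 = 359.
Check: 311 · 359 = 111649.

311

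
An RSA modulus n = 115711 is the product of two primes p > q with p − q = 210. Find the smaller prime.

Since p = q + 210, we have 115711 = q(q + 210), so q² + 210q − 115711 = 0.
Discriminant: 210² + 4·115711 = 44100 + 462844 = 506944; √506944 = 712.
q = (−210 + 712)/2 = 251, and p = q + 210 = 461.
Check: 251 · 461 = 115711.

251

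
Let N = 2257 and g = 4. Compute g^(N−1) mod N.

4^1 ≡ 4 (mod 2257)
4^2 ≡ 4^2 = 16 ≡ 16 (mod 2257)
4^4 ≡ 16^2 = 256 ≡ 256 (mod 2257)
4^8 ≡ 256^2 = 65536 ≡ 83 (mod 2257)
4^16 ≡ 83^2 = 6889 ≡ 118 (mod 2257)
4^32 ≡ 118^2 = 13924 ≡ 382 (mod 2257)
4^64 ≡ 382^2 = 145924 ≡ 1476 (mod 2257)
4^128 ≡ 1476^2 = 2178576 ≡ 571 (mod 2257)
4^256 ≡ 571^2 = 326041 ≡ 1033 (mod 2257)
4^512 ≡ 1033^2 = 1067089 ≡ 1785 (mod 2257)
4^1024 ≡ 1785^2 = 3186225 ≡ 1598 (mod 2257)
4^2048 ≡ 1598^2 = 2553604 ≡ 937 (mod 2257)
2256 = 2048 + 128 + 64 + 16 in binary powers of 2.
So 4^2256 ≡ 937 · 571 · 1476 · 118 ≡ 1839 (mod 2257).
Since 1839 ≠ 1, base 4 is a Fermat witness: 2257 is composite.

1839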